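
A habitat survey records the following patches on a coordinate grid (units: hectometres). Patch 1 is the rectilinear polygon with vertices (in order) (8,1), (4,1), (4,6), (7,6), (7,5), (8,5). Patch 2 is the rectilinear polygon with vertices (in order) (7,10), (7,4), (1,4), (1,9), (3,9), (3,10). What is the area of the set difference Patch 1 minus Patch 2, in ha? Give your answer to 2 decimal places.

13.00

|Patch 1| = 19, |Patch 1∩Patch 2| = 6.
|Patch 1 ∖ Patch 2| = |Patch 1| − |Patch 1∩Patch 2| = 19 − 6 = 13.00.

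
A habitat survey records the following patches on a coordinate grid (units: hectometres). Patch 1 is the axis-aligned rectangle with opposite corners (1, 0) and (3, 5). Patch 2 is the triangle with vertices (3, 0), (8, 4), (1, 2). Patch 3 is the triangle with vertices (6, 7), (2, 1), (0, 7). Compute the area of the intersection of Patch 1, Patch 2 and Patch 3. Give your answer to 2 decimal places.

The intersection is the polygon with vertices (3,2.571), (3,2.5), (2,1), (1.609,2.174).
By the shoelace formula its area is 0.93.

0.93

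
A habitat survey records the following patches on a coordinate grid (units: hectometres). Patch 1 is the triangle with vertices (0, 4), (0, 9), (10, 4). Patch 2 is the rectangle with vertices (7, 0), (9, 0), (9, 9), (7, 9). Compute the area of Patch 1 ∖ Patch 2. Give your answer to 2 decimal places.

23.00

|Patch 1| = 25, |Patch 1∩Patch 2| = 2.
|Patch 1 ∖ Patch 2| = |Patch 1| − |Patch 1∩Patch 2| = 25 − 2 = 23.00.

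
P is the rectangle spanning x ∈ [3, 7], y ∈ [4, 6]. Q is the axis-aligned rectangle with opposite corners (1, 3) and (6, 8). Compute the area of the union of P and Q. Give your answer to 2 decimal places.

27.00

By inclusion–exclusion:
Individual areas: |P| = 8, |Q| = 25.
|P∩Q|: x∈[3,6], y∈[4,6] → 3·2 = 6.
|P ∪ Q| = 33 − 6 = 27.00.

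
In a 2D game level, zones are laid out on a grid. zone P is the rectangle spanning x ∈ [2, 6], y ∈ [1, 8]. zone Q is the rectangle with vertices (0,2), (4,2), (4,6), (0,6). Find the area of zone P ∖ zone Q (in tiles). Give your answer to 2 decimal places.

|zone P∩zone Q|: x∈[2,4], y∈[2,6] → 2·4 = 8.
|zone P| = 28.
|zone P ∖ zone Q| = |zone P| − |zone P∩zone Q| = 28 − 8 = 20.00.

20.00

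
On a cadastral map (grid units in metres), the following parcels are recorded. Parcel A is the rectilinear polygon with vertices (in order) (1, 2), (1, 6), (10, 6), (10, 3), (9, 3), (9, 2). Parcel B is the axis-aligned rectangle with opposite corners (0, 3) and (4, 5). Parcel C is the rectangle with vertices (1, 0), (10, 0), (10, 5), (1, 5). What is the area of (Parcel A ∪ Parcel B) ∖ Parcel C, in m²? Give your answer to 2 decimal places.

11.00

|Parcel A ∪ Parcel B| = 37.
|(Parcel A ∪ Parcel B) ∩ Parcel C| = 26.
|(Parcel A ∪ Parcel B) ∖ Parcel C| = 37 − 26 = 11.00.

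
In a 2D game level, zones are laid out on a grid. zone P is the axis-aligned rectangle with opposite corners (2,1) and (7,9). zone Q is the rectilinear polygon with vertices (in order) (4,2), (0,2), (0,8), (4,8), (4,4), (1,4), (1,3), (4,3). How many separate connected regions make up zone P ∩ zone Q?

zone P ∩ zone Q splits into 2 disjoint pieces (area 8, area 2).

2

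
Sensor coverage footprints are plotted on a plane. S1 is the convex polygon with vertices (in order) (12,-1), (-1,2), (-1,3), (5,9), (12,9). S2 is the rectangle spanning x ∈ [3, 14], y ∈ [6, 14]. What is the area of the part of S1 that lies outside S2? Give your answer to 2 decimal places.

|S1| = 92.5, |S1∩S2| = 25.
|S1 ∖ S2| = |S1| − |S1∩S2| = 92.5 − 25 = 67.50.

67.50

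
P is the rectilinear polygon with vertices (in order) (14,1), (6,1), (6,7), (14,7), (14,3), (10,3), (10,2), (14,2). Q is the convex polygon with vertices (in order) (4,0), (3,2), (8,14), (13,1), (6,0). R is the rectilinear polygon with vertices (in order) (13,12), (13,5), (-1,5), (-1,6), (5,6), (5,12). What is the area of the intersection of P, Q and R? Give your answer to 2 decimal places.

The intersection is the polygon with vertices (6,7), (10.692,7), (11.461,5), (6,5).
By the shoelace formula its area is 10.15.

10.15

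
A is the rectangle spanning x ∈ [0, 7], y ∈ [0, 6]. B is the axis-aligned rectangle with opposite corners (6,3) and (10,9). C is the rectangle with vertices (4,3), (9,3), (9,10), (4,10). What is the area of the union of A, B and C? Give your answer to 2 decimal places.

74.00

By inclusion–exclusion:
Individual areas: |A| = 42, |B| = 24, |C| = 35.
|A∩B|: x∈[6,7], y∈[3,6] → 1·3 = 3.
|A∩C|: x∈[4,7], y∈[3,6] → 3·3 = 9.
|B∩C|: x∈[6,9], y∈[3,9] → 3·6 = 18.
|A∩B∩C| = 3.
|A ∪ B ∪ C| = 101 − 30 + 3 = 74.00.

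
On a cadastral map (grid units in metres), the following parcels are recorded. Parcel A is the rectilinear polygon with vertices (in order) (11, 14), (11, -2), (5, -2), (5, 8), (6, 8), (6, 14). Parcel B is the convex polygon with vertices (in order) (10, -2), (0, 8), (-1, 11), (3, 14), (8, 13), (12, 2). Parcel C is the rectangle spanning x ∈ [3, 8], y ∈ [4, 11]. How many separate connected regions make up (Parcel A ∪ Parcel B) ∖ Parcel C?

(Parcel A ∪ Parcel B) ∖ Parcel C is a single connected region.

1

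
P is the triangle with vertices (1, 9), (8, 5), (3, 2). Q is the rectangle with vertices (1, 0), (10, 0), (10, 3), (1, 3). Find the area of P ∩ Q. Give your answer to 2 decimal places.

0.98

The intersection is the polygon with vertices (3,2), (2.714,3), (4.667,3).
By the shoelace formula its area is 0.98.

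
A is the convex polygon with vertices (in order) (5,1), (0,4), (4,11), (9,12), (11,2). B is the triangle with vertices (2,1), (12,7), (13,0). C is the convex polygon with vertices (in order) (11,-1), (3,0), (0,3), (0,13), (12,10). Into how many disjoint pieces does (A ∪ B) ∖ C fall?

(A ∪ B) ∖ C splits into 2 disjoint pieces (area 1.9006, area 7.4485).

2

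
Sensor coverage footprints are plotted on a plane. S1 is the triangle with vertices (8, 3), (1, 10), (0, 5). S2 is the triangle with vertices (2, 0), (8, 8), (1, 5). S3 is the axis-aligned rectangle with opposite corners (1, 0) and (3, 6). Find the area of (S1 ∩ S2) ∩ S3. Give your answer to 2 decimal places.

1.85

The region (S1 ∩ S2) ∩ S3 is the polygon with vertices (1.053,4.737), (1,5), (3,5.857), (3,4.25).
By the shoelace formula its area is 1.85.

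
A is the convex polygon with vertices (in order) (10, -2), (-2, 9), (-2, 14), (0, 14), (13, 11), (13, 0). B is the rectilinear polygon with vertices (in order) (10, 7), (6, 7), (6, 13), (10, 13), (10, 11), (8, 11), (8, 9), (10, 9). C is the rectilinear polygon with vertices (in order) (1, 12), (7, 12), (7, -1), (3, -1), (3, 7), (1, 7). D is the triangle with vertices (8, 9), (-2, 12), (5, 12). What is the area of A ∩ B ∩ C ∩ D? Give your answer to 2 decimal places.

The intersection is the polygon with vertices (6,11), (7,10), (7,9.3), (6,9.6).
By the shoelace formula its area is 1.05.

1.05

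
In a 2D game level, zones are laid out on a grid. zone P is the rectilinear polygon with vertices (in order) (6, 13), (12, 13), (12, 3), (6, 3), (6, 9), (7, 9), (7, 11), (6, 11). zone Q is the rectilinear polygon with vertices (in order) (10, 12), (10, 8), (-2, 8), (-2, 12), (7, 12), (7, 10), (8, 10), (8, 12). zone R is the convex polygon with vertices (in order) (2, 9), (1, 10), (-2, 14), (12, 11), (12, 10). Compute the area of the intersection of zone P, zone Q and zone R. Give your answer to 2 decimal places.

5.34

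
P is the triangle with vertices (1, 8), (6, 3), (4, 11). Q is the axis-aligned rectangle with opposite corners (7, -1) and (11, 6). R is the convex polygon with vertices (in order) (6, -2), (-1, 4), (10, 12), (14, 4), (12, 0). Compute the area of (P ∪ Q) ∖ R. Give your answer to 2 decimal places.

|P ∪ Q| = 43.
|(P ∪ Q) ∩ R| = 34.1486.
|(P ∪ Q) ∖ R| = 43 − 34.1486 = 8.85.

8.85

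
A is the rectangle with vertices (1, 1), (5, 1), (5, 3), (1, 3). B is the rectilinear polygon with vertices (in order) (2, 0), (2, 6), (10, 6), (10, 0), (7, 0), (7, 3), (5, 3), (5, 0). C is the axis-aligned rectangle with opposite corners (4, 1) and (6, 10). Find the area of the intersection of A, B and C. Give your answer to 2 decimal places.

The intersection is the polygon with vertices (4,1), (4,3), (5,3), (5,1).
By the shoelace formula its area is 2.00.

2.00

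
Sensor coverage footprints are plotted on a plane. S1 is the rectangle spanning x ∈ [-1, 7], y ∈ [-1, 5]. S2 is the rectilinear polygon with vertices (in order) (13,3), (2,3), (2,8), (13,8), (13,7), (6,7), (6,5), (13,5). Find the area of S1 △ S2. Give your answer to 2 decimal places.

|S1| = 48, |S2| = 41, |S1∩S2| = 10.
|S1 △ S2| = |S1| + |S2| − 2·|S1∩S2| = 48 + 41 − 20 = 69.00.

69.00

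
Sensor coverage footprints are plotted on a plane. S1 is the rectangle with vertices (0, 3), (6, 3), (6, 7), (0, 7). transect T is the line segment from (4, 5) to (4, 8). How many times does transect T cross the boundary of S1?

The segment meets the boundary at (4,7).

1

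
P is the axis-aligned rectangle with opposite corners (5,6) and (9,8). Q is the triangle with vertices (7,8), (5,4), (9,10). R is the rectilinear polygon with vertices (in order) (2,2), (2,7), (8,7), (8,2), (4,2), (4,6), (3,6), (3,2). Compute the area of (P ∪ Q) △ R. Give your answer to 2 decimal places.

28.33

|P ∪ Q| = 9.
|(P ∪ Q) ∩ R| = 3.3333.
|(P ∪ Q) △ R| = 9 + 26 − 6.6667 = 28.33.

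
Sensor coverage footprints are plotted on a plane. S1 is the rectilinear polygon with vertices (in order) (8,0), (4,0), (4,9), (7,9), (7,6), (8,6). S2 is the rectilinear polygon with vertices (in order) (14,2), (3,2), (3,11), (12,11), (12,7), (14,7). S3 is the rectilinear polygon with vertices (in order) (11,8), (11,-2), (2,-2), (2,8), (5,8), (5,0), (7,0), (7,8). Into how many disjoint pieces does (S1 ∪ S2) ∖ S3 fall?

(S1 ∪ S2) ∖ S3 is a single connected region.

1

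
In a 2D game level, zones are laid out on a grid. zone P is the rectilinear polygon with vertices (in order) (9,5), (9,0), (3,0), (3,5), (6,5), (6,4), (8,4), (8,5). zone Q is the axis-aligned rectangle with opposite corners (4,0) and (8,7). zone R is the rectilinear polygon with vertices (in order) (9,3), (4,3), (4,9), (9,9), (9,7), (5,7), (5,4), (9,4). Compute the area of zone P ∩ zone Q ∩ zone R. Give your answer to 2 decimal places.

The intersection is the polygon with vertices (4,5), (5,5), (5,4), (6,4), (8,4), (8,3), (4,3).
By the shoelace formula its area is 5.00.

5.00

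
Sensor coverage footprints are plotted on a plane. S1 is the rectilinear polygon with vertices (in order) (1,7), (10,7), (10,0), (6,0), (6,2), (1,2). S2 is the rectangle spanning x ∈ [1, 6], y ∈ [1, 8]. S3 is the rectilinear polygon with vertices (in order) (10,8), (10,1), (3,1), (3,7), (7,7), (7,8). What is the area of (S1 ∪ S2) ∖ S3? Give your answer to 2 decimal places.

|S1 ∪ S2| = 63.
|(S1 ∪ S2) ∩ S3| = 42.
|(S1 ∪ S2) ∖ S3| = 63 − 42 = 21.00.

21.00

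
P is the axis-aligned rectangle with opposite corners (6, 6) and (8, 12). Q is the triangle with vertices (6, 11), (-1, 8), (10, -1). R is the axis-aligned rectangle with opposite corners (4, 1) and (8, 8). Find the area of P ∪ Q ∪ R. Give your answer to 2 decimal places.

61.17

By inclusion–exclusion:
Individual areas: |P| = 12, |Q| = 48, |R| = 28.
|P∩Q| = 4.1667.
|P∩R|: x∈[6,8], y∈[6,8] → 2·2 = 4.
|Q∩R| = 21.3283.
|P∩Q∩R| = 2.6667.
|P ∪ Q ∪ R| = 88 − 29.4949 + 2.6667 = 61.17.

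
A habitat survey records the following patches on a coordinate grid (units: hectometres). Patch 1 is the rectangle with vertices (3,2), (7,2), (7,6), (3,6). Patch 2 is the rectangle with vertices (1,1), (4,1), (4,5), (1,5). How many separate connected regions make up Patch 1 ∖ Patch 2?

Patch 1 ∖ Patch 2 is a single connected region.

1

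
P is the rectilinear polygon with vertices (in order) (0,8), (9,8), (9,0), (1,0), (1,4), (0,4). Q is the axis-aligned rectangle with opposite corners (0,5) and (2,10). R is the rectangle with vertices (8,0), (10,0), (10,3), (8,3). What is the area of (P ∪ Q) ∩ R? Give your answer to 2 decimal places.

The region (P ∪ Q) ∩ R is the polygon with vertices (9,0), (8,0), (8,3), (9,3).
By the shoelace formula its area is 3.00.

3.00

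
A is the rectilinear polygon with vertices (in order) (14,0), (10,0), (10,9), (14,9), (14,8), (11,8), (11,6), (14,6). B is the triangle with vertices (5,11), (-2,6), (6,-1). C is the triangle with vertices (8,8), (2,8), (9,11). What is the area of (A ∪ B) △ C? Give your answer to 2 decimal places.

|A ∪ B| = 74.5.
|(A ∪ B) ∩ C| = 2.1853.
|(A ∪ B) △ C| = 74.5 + 9 − 4.3707 = 79.13.

79.13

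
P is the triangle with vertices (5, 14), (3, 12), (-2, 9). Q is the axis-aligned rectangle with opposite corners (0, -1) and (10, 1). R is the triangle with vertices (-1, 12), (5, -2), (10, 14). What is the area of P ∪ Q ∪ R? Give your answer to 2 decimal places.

By inclusion–exclusion:
Individual areas: |P| = 2, |Q| = 20, |R| = 83.
|P∩Q| = 0.
|P∩R| = 1.5472.
|Q∩R| = 2.9643.
|P∩Q∩R| = 0.
|P ∪ Q ∪ R| = 105 − 4.5115 + 0 = 100.49.

100.49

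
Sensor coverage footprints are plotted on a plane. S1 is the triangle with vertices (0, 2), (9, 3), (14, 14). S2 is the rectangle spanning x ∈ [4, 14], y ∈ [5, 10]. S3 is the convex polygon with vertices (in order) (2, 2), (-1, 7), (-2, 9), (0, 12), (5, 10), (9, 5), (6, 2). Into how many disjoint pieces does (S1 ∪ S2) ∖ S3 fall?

(S1 ∪ S2) ∖ S3 splits into 2 disjoint pieces (area 43.8561, area 0.9237).

2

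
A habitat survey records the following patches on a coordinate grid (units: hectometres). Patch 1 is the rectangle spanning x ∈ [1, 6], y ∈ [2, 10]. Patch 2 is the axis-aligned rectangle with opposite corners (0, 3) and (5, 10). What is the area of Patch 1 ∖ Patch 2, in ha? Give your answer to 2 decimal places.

|Patch 1∩Patch 2|: x∈[1,5], y∈[3,10] → 4·7 = 28.
|Patch 1| = 40.
|Patch 1 ∖ Patch 2| = |Patch 1| − |Patch 1∩Patch 2| = 40 − 28 = 12.00.

12.00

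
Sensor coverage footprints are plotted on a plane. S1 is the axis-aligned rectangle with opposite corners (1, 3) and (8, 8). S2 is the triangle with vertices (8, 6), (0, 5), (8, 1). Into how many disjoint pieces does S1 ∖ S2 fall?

S1 ∖ S2 splits into 2 disjoint pieces (area 17.0625, area 2.25).

2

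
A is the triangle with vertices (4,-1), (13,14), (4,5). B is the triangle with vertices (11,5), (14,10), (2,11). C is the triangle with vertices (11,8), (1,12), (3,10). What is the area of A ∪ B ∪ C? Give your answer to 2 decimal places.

53.21

By inclusion–exclusion:
Individual areas: |A| = 27, |B| = 31.5, |C| = 6.
|A∩B| = 6.4552.
|A∩C| = 0.5511.
|B∩C| = 4.8316.
|A∩B∩C| = 0.5511.
|A ∪ B ∪ C| = 64.5 − 11.8378 + 0.5511 = 53.21.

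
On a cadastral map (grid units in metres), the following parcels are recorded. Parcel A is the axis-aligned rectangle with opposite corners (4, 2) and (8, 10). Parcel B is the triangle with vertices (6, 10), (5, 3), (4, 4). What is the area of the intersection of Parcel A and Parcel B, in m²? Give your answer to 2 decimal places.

The intersection is the polygon with vertices (5,3), (4,4), (6,10).
By the shoelace formula its area is 4.00.

4.00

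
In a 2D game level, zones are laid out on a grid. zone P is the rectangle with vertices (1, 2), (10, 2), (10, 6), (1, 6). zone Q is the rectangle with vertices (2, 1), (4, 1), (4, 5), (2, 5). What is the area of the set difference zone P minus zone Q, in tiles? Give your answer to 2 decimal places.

30.00

|zone P∩zone Q|: x∈[2,4], y∈[2,5] → 2·3 = 6.
|zone P| = 36.
|zone P ∖ zone Q| = |zone P| − |zone P∩zone Q| = 36 − 6 = 30.00.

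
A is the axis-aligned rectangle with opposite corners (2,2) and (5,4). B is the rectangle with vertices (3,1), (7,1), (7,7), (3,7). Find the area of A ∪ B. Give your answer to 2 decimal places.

By inclusion–exclusion:
Individual areas: |A| = 6, |B| = 24.
|A∩B|: x∈[3,5], y∈[2,4] → 2·2 = 4.
|A ∪ B| = 30 − 4 = 26.00.

26.00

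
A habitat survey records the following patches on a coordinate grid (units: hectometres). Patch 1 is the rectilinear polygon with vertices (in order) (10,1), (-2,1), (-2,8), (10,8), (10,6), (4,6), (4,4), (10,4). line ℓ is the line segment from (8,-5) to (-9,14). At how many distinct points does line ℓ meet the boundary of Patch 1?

The segment meets the boundary at (-2,6.176), (2.632,1).

2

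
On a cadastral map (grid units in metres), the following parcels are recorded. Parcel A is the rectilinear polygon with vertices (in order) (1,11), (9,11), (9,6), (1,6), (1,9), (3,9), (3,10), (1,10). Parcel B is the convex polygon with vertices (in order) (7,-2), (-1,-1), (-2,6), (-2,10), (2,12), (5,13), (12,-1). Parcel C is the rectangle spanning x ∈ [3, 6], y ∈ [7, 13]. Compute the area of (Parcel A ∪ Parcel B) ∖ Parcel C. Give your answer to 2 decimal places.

|Parcel A ∪ Parcel B| = 149.25.
|(Parcel A ∪ Parcel B) ∩ Parcel C| = 16.3333.
|(Parcel A ∪ Parcel B) ∖ Parcel C| = 149.25 − 16.3333 = 132.92.

132.92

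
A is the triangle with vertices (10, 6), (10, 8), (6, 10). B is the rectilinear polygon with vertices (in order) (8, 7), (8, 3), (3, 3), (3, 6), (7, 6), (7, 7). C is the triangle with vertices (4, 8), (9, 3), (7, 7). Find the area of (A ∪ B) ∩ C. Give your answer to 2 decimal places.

2.00

The region (A ∪ B) ∩ C is the polygon with vertices (7,6), (7,7), (8,5), (8,4), (6,6).
By the shoelace formula its area is 2.00.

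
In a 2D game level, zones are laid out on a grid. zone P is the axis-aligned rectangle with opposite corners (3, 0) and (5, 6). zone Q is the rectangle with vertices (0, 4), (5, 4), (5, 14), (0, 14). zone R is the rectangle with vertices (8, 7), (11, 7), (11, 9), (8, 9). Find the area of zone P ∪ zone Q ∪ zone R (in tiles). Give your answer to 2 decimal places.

64.00

By inclusion–exclusion:
Individual areas: |zone P| = 12, |zone Q| = 50, |zone R| = 6.
|zone P∩zone Q|: x∈[3,5], y∈[4,6] → 2·2 = 4.
|zone P∩zone R| = 0 (no overlap).
|zone Q∩zone R| = 0 (no overlap).
|zone P∩zone Q∩zone R| = 0.
|zone P ∪ zone Q ∪ zone R| = 68 − 4 + 0 = 64.00.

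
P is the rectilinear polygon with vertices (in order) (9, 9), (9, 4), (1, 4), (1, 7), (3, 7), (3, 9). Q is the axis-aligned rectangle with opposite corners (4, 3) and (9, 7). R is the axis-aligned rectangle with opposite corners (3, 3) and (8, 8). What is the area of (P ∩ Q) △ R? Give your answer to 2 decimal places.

|P ∩ Q| = 15.
|(P ∩ Q) ∩ R| = 12.
|(P ∩ Q) △ R| = 15 + 25 − 24 = 16.00.

16.00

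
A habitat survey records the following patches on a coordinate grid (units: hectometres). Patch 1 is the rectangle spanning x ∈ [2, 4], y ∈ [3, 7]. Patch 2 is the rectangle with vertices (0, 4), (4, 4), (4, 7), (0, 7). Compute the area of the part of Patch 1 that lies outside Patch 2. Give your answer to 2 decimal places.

2.00

|Patch 1∩Patch 2|: x∈[2,4], y∈[4,7] → 2·3 = 6.
|Patch 1| = 8.
|Patch 1 ∖ Patch 2| = |Patch 1| − |Patch 1∩Patch 2| = 8 − 6 = 2.00.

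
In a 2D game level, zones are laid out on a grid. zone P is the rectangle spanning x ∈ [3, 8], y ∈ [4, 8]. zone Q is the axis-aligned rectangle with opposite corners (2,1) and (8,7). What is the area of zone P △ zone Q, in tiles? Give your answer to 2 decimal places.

|zone P∩zone Q|: x∈[3,8], y∈[4,7] → 5·3 = 15.
|zone P △ zone Q| = |zone P| + |zone Q| − 2·|zone P∩zone Q| = 20 + 36 − 30 = 26.00.

26.00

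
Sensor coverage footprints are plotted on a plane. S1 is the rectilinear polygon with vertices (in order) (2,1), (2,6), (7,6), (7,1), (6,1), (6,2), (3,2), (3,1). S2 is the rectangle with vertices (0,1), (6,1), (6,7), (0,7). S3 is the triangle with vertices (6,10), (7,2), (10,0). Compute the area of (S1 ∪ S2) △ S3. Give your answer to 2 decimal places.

50.00

|S1 ∪ S2| = 41.
|(S1 ∪ S2) ∩ S3| = 1.
|(S1 ∪ S2) △ S3| = 41 + 11 − 2 = 50.00.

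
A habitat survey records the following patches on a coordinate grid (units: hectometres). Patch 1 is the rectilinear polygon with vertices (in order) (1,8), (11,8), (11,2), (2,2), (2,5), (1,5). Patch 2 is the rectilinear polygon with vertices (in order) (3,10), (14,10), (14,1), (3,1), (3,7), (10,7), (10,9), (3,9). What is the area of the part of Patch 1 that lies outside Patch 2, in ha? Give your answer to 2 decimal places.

16.00

|Patch 1| = 57, |Patch 1∩Patch 2| = 41.
|Patch 1 ∖ Patch 2| = |Patch 1| − |Patch 1∩Patch 2| = 57 − 41 = 16.00.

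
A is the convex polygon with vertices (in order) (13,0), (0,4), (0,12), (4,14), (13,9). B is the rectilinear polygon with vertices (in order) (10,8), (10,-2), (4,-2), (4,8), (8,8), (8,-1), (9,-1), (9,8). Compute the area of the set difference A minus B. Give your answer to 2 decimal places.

99.19

|A| = 129.5, |A∩B| = 30.3077.
|A ∖ B| = |A| − |A∩B| = 129.5 − 30.3077 = 99.19.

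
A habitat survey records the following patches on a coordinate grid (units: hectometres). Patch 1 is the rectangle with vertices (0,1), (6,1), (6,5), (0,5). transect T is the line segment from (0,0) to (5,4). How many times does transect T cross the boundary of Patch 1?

1

The segment meets the boundary at (1.25,1).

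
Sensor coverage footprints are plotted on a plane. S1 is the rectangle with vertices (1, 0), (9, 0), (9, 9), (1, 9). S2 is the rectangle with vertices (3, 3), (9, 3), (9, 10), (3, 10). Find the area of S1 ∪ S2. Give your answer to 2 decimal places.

By inclusion–exclusion:
Individual areas: |S1| = 72, |S2| = 42.
|S1∩S2|: x∈[3,9], y∈[3,9] → 6·6 = 36.
|S1 ∪ S2| = 114 − 36 = 78.00.

78.00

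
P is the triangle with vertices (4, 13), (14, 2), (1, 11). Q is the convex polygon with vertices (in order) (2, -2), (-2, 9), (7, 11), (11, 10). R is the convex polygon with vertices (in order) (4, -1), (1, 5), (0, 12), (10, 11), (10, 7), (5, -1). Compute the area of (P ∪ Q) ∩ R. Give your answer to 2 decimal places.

68.10

|P ∪ Q| = 95.6724.
|(P ∪ Q) ∩ R| = 68.10.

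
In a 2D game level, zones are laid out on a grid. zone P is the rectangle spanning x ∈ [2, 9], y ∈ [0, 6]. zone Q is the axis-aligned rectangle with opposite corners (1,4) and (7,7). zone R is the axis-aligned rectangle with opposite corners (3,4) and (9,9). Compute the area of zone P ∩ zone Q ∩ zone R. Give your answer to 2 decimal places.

The intersection is the polygon with vertices (7,6), (7,4), (3,4), (3,6).
By the shoelace formula its area is 8.00.

8.00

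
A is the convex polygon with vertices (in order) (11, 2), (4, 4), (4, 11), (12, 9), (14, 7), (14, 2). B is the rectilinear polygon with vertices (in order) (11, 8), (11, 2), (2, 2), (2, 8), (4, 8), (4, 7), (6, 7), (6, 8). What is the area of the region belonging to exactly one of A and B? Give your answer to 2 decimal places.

|A| = 69, |B| = 52, |A∩B| = 33.
|A △ B| = |A| + |B| − 2·|A∩B| = 69 + 52 − 66 = 55.00.

55.00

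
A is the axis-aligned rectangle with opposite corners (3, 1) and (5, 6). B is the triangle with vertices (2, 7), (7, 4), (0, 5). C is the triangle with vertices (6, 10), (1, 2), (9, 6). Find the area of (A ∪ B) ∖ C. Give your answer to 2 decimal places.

|A ∪ B| = 15.3905.
|(A ∪ B) ∩ C| = 5.5105.
|(A ∪ B) ∖ C| = 15.3905 − 5.5105 = 9.88.

9.88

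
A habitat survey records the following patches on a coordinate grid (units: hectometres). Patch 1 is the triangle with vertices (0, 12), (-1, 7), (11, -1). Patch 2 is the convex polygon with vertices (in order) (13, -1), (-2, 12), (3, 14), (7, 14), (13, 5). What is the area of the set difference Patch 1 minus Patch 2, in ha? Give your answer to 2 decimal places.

|Patch 1| = 34, |Patch 1∩Patch 2| = 5.0227.
|Patch 1 ∖ Patch 2| = |Patch 1| − |Patch 1∩Patch 2| = 34 − 5.0227 = 28.98.

28.98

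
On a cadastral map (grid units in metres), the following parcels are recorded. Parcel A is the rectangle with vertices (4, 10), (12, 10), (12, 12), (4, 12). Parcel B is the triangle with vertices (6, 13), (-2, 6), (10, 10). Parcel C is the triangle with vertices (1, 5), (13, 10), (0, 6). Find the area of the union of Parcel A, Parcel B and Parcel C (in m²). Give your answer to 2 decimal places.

41.49

By inclusion–exclusion:
Individual areas: |Parcel A| = 16, |Parcel B| = 26, |Parcel C| = 8.5.
|Parcel A∩Parcel B| = 9.0119.
|Parcel A∩Parcel C| = 0.
|Parcel B∩Parcel C| = 0.
|Parcel A∩Parcel B∩Parcel C| = 0.
|Parcel A ∪ Parcel B ∪ Parcel C| = 50.5 − 9.0119 + 0 = 41.49.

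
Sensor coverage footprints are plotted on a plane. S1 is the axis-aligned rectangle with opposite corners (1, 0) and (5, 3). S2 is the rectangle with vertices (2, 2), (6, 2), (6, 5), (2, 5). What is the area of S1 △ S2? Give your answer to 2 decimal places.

|S1∩S2|: x∈[2,5], y∈[2,3] → 3·1 = 3.
|S1 △ S2| = |S1| + |S2| − 2·|S1∩S2| = 12 + 12 − 6 = 18.00.

18.00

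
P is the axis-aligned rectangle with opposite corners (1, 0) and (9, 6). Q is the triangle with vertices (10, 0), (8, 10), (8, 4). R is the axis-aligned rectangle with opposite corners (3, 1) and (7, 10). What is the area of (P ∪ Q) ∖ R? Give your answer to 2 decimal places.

31.10

|P ∪ Q| = 51.1.
|(P ∪ Q) ∩ R| = 20.
|(P ∪ Q) ∖ R| = 51.1 − 20 = 31.10.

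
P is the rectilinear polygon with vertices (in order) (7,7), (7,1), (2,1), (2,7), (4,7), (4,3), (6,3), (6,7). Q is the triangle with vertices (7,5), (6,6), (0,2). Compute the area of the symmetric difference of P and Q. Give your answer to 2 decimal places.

22.71

|P| = 22, |Q| = 5, |P∩Q| = 2.1429.
|P △ Q| = |P| + |Q| − 2·|P∩Q| = 22 + 5 − 4.2857 = 22.71.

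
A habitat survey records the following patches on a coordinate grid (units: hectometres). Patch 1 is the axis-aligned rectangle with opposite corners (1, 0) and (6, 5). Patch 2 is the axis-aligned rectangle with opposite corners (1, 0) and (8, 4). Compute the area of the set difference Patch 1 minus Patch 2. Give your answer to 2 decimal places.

|Patch 1∩Patch 2|: x∈[1,6], y∈[0,4] → 5·4 = 20.
|Patch 1| = 25.
|Patch 1 ∖ Patch 2| = |Patch 1| − |Patch 1∩Patch 2| = 25 − 20 = 5.00.

5.00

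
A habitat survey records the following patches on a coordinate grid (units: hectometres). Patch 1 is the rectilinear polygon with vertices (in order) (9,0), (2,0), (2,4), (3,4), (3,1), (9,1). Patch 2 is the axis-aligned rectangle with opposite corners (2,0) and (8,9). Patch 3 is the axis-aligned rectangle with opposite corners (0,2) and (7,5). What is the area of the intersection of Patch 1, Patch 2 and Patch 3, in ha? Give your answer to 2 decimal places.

2.00

The intersection is the polygon with vertices (2,4), (3,4), (3,2), (2,2).
By the shoelace formula its area is 2.00.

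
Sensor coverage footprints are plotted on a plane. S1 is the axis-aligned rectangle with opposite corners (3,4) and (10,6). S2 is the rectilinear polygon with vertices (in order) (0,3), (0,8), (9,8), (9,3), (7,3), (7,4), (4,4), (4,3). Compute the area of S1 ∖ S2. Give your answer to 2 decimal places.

|S1| = 14, |S1∩S2| = 12.
|S1 ∖ S2| = |S1| − |S1∩S2| = 14 − 12 = 2.00.

2.00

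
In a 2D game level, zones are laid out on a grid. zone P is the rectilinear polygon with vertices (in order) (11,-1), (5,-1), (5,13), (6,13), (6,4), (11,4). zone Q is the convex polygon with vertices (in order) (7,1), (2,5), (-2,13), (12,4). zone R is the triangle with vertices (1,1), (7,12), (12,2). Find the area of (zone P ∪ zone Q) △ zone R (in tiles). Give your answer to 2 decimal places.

|zone P ∪ zone Q| = 78.7214.
|(zone P ∪ zone Q) ∩ zone R| = 36.8401.
|(zone P ∪ zone Q) △ zone R| = 78.7214 + 57.5 − 73.6803 = 62.54.

62.54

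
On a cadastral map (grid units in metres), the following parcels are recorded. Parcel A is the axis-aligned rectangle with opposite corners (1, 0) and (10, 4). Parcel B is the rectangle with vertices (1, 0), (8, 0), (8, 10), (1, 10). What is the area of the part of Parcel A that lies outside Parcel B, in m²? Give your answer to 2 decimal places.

8.00

|Parcel A∩Parcel B|: x∈[1,8], y∈[0,4] → 7·4 = 28.
|Parcel A| = 36.
|Parcel A ∖ Parcel B| = |Parcel A| − |Parcel A∩Parcel B| = 36 − 28 = 8.00.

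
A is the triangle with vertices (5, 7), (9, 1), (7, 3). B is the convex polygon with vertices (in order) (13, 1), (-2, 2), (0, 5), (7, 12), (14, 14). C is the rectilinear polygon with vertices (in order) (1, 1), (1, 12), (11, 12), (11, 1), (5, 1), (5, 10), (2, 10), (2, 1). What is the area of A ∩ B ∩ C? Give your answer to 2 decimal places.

The intersection is the polygon with vertices (8.714,1.286), (7,3), (5,7), (8.814,1.279).
By the shoelace formula its area is 1.99.

1.99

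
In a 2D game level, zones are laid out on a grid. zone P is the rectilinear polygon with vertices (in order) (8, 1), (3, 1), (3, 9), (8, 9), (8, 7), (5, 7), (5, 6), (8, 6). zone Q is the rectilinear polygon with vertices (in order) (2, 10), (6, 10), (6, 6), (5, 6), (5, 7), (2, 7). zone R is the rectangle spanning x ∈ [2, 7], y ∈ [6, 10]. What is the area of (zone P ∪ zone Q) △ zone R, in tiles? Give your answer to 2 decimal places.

30.00

|zone P ∪ zone Q| = 44.
|(zone P ∪ zone Q) ∩ zone R| = 17.
|(zone P ∪ zone Q) △ zone R| = 44 + 20 − 34 = 30.00.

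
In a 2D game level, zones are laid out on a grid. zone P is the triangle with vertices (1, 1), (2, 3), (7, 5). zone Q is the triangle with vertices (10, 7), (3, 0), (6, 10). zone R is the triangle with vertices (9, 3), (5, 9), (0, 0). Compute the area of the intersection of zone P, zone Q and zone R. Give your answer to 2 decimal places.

1.18

The intersection is the polygon with vertices (3.875,2.917), (4.159,3.864), (7,5).
By the shoelace formula its area is 1.18.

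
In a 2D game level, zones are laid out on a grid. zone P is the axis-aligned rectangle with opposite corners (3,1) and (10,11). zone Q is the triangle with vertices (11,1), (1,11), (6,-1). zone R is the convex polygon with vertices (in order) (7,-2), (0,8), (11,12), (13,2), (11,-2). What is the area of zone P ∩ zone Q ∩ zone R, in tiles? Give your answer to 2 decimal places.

The intersection is the polygon with vertices (5.167,1), (3,6.2), (3,9), (10,2), (10,1).
By the shoelace formula its area is 25.87.

25.87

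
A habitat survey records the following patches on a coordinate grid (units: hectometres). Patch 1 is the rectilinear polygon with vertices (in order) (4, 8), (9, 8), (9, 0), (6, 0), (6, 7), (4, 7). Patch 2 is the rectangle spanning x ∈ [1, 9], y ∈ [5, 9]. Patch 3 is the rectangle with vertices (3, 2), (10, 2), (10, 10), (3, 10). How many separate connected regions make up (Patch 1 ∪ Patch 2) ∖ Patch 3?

(Patch 1 ∪ Patch 2) ∖ Patch 3 splits into 2 disjoint pieces (area 6, area 8).

2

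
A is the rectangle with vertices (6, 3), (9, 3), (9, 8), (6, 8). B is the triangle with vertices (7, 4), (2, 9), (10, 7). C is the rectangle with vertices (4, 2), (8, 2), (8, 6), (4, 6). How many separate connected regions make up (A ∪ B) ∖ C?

1

(A ∪ B) ∖ C is a single connected region.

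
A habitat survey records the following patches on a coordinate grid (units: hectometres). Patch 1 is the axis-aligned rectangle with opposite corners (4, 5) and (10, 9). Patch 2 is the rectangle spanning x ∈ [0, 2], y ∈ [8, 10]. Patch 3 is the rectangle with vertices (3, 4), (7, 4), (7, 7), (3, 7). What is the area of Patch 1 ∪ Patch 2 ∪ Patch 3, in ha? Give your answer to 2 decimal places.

34.00

By inclusion–exclusion:
Individual areas: |Patch 1| = 24, |Patch 2| = 4, |Patch 3| = 12.
|Patch 1∩Patch 2| = 0 (no overlap).
|Patch 1∩Patch 3|: x∈[4,7], y∈[5,7] → 3·2 = 6.
|Patch 2∩Patch 3| = 0 (no overlap).
|Patch 1∩Patch 2∩Patch 3| = 0.
|Patch 1 ∪ Patch 2 ∪ Patch 3| = 40 − 6 + 0 = 34.00.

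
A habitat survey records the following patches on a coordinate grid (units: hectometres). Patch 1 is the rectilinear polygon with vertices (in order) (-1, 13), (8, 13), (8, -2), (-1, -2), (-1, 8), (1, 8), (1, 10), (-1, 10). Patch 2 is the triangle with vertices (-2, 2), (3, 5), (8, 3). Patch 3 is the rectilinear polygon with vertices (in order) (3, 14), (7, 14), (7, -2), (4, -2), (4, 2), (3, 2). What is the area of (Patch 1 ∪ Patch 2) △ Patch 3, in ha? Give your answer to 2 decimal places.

79.25

|Patch 1 ∪ Patch 2| = 131.25.
|(Patch 1 ∪ Patch 2) ∩ Patch 3| = 56.
|(Patch 1 ∪ Patch 2) △ Patch 3| = 131.25 + 60 − 112 = 79.25.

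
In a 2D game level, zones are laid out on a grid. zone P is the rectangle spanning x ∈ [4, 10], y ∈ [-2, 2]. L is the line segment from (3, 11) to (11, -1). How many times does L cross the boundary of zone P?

The segment meets the boundary at (10,0.5), (9,2).

2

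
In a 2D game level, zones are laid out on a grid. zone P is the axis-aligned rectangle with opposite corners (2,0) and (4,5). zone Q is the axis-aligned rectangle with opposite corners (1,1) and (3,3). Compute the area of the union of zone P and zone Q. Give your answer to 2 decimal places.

12.00

By inclusion–exclusion:
Individual areas: |zone P| = 10, |zone Q| = 4.
|zone P∩zone Q|: x∈[2,3], y∈[1,3] → 1·2 = 2.
|zone P ∪ zone Q| = 14 − 2 = 12.00.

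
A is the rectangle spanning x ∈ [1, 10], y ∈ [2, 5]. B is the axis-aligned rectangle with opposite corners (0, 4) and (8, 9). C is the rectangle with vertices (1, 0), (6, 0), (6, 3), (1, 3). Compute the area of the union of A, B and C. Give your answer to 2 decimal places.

By inclusion–exclusion:
Individual areas: |A| = 27, |B| = 40, |C| = 15.
|A∩B|: x∈[1,8], y∈[4,5] → 7·1 = 7.
|A∩C|: x∈[1,6], y∈[2,3] → 5·1 = 5.
|B∩C| = 0 (no overlap).
|A∩B∩C| = 0.
|A ∪ B ∪ C| = 82 − 12 + 0 = 70.00.

70.00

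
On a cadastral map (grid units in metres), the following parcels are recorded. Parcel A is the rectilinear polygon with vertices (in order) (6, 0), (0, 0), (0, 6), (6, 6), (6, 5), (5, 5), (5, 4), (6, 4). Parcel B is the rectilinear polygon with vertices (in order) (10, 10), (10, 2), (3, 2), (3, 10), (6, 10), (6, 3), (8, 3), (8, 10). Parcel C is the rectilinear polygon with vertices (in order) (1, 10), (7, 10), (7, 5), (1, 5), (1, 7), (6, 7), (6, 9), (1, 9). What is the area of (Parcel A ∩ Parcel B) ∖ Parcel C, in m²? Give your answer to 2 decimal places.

8.00

|Parcel A ∩ Parcel B| = 11.
|(Parcel A ∩ Parcel B) ∩ Parcel C| = 3.
|(Parcel A ∩ Parcel B) ∖ Parcel C| = 11 − 3 = 8.00.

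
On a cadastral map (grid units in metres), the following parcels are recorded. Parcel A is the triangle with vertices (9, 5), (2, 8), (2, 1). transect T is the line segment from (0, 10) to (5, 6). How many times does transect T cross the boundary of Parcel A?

The segment meets the boundary at (3.077,7.538).

1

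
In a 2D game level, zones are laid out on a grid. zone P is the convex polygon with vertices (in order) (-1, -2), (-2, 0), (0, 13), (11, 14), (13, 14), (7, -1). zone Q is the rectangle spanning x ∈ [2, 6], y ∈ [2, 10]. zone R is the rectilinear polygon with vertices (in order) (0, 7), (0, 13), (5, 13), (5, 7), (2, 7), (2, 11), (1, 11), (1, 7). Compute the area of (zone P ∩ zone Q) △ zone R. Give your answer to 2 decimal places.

|zone P ∩ zone Q| = 32.
|(zone P ∩ zone Q) ∩ zone R| = 9.
|(zone P ∩ zone Q) △ zone R| = 32 + 26 − 18 = 40.00.

40.00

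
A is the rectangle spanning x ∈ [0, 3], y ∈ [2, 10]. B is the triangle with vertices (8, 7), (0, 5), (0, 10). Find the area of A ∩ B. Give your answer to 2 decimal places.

The intersection is the polygon with vertices (3,5.75), (0,5), (0,10), (3,8.875).
By the shoelace formula its area is 12.19.

12.19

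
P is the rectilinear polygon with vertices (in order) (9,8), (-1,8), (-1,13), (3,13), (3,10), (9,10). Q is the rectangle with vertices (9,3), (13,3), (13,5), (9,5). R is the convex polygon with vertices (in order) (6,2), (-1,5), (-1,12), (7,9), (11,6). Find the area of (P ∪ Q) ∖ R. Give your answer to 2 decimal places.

|P ∪ Q| = 40.
|(P ∪ Q) ∩ R| = 20.5583.
|(P ∪ Q) ∖ R| = 40 − 20.5583 = 19.44.

19.44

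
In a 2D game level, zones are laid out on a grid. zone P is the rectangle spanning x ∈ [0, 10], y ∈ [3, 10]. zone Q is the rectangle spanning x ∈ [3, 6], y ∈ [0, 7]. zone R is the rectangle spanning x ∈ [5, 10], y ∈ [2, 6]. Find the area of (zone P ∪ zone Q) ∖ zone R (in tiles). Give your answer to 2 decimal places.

63.00

|zone P ∪ zone Q| = 79.
|(zone P ∪ zone Q) ∩ zone R| = 16.
|(zone P ∪ zone Q) ∖ zone R| = 79 − 16 = 63.00.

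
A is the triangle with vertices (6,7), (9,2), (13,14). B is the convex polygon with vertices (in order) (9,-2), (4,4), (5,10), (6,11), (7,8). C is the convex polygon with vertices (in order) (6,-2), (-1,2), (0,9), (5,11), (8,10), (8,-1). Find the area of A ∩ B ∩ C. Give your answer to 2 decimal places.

2.40

The intersection is the polygon with vertices (7,8), (7.8,4), (6,7).
By the shoelace formula its area is 2.40.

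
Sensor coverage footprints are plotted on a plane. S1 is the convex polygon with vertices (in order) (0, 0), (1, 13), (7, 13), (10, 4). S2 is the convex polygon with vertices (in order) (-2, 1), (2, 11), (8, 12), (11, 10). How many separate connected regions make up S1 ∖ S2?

2

S1 ∖ S2 splits into 2 disjoint pieces (area 34.4156, area 12.3459).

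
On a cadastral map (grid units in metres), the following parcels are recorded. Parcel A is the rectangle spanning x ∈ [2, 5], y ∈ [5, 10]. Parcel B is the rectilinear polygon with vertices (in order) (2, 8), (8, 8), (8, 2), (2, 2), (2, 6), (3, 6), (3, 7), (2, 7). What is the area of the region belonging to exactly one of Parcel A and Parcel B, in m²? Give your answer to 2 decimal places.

34.00

|Parcel A| = 15, |Parcel B| = 35, |Parcel A∩Parcel B| = 8.
|Parcel A △ Parcel B| = |Parcel A| + |Parcel B| − 2·|Parcel A∩Parcel B| = 15 + 35 − 16 = 34.00.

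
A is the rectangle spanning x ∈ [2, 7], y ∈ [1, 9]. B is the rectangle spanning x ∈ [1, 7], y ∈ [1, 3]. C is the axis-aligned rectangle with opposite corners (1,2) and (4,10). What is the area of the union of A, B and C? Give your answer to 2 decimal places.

By inclusion–exclusion:
Individual areas: |A| = 40, |B| = 12, |C| = 24.
|A∩B|: x∈[2,7], y∈[1,3] → 5·2 = 10.
|A∩C|: x∈[2,4], y∈[2,9] → 2·7 = 14.
|B∩C|: x∈[1,4], y∈[2,3] → 3·1 = 3.
|A∩B∩C| = 2.
|A ∪ B ∪ C| = 76 − 27 + 2 = 51.00.

51.00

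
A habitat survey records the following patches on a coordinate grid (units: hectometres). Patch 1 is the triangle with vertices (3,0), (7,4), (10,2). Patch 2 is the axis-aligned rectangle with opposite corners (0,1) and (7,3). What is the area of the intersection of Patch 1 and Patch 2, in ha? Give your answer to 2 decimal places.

The intersection is the polygon with vertices (6,3), (7,3), (7,1.143), (6.5,1), (4,1).
By the shoelace formula its area is 3.96.

3.96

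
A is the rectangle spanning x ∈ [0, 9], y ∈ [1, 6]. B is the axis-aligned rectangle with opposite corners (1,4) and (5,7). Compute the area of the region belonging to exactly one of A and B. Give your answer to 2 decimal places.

41.00

|A∩B|: x∈[1,5], y∈[4,6] → 4·2 = 8.
|A △ B| = |A| + |B| − 2·|A∩B| = 45 + 12 − 16 = 41.00.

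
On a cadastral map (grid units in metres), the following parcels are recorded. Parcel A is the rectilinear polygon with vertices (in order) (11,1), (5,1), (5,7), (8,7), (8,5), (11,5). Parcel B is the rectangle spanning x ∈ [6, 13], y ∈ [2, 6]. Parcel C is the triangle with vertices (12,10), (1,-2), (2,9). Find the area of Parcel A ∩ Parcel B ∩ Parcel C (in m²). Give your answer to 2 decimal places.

2.91

The intersection is the polygon with vertices (6,6), (8,6), (8,5.636), (6,3.454).
By the shoelace formula its area is 2.91.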